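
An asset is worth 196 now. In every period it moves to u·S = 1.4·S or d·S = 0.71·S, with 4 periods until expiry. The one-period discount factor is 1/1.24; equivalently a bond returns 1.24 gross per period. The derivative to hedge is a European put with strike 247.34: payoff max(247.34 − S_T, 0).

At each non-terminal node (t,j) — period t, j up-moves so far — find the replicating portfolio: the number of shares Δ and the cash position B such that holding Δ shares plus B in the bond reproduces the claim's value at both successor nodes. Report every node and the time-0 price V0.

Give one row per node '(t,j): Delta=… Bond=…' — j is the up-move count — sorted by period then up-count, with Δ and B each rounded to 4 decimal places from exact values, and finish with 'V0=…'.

(0,0): Delta=-0.1337 Bond=33.1771
(1,0): Delta=-0.4625 Bond=86.8947
(1,1): Delta=-0.0833 Bond=27.3268
(2,0): Delta=-1.0000 Bond=160.8611
(2,1): Delta=-0.3802 Bond=91.7156
(2,2): Delta=-0.0379 Bond=16.4270
(3,0): Delta=-1.0000 Bond=199.4677
(3,1): Delta=-1.0000 Bond=199.4677
(3,2): Delta=-0.2853 Bond=87.8435
(3,3): Delta=0.0000 Bond=0.0000
V0=6.9803

Since d<R<u, set p* = (R−d)/(u−d) = 0.7681; price each node as the discounted p*-expectation of its children.
At expiry t=4: V(4,0)=197.5331, V(4,1)=149.1292, V(4,2)=53.6849, V(4,3)=0.0000, V(4,4)=0.0000
  t=3,j=0: stock 70.1506 → up 98.2108 (V=149.1292), down 49.8069 (V=197.5331). Price 129.3172; hedge Δ=-1.0000, bond B=199.4677.
  t=3,j=1: stock 138.3250 → up 193.6551 (V=53.6849), down 98.2108 (V=149.1292). Price 61.1427; hedge Δ=-1.0000, bond B=199.4677.
  t=3,j=2: stock 272.7536 → up 381.8550 (V=0.0000), down 193.6551 (V=53.6849). Price 10.0393; hedge Δ=-0.2853, bond B=87.8435.
  t=3,j=3: stock 537.8240 → up 752.9536 (V=0.0000), down 381.8550 (V=0.0000). Price 0.0000; hedge Δ=0.0000, bond B=0.0000.
  t=2,j=0: stock 98.8036 → up 138.3250 (V=61.1427), down 70.1506 (V=129.3172). Price 62.0575; hedge Δ=-1.0000, bond B=160.8611.
  t=2,j=1: stock 194.8240 → up 272.7536 (V=10.0393), down 138.3250 (V=61.1427). Price 17.6527; hedge Δ=-0.3802, bond B=91.7156.
  t=2,j=2: stock 384.1600 → up 537.8240 (V=0.0000), down 272.7536 (V=10.0393). Price 1.8774; hedge Δ=-0.0379, bond B=16.4270.
  t=1,j=0: stock 139.1600 → up 194.8240 (V=17.6527), down 98.8036 (V=62.0575). Price 22.5399; hedge Δ=-0.4625, bond B=86.8947.
  t=1,j=1: stock 274.4000 → up 384.1600 (V=1.8774), down 194.8240 (V=17.6527). Price 4.4640; hedge Δ=-0.0833, bond B=27.3268.
  t=0,j=0: stock 196.0000 → up 274.4000 (V=4.4640), down 139.1600 (V=22.5399). Price 6.9803; hedge Δ=-0.1337, bond B=33.1771.
Each (Δ,B) replicates both successor values, so the strategy is self-financing and V0 is arbitrage-free.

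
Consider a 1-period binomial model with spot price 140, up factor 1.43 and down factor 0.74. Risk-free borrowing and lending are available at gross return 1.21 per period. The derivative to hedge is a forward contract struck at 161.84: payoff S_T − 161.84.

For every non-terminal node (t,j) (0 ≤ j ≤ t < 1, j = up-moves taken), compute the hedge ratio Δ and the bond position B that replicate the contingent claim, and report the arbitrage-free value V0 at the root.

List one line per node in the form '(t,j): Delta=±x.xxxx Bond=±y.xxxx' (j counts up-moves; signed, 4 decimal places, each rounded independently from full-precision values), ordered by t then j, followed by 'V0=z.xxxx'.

(0,0): Delta=1.0000 Bond=-133.7521
V0=6.2479

No-arbitrage ⇒ martingale measure with p* = (R−d)/(u−d) = 0.6812.
Terminal payoffs: V(1,0)=-58.2400, V(1,1)=38.3600
  t=0,j=0: stock 140.0000 → up 200.2000 (V=38.3600), down 103.6000 (V=-58.2400). Price 6.2479; hedge Δ=1.0000, bond B=-133.7521.
Check: Δ(0,0)·S0 + B(0,0) = 6.2479 = V0.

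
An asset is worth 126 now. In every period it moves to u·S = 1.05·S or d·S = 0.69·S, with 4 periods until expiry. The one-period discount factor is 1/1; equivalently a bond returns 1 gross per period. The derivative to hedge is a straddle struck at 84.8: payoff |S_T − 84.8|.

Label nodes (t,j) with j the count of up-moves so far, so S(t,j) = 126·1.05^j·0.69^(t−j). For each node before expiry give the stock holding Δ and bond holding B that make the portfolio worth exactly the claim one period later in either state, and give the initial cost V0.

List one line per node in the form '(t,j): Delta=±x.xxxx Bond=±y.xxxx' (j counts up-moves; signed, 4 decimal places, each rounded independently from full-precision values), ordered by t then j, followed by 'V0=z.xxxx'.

(0,0): Delta=0.6942 Bond=-42.2587
(1,0): Delta=-0.2493 Bond=39.7642
(1,1): Delta=0.7942 Bond=-55.4882
(2,0): Delta=-1.0000 Bond=84.8000
(2,1): Delta=-0.1697 Bond=32.5004
(2,2): Delta=0.8963 Bond=-69.6799
(3,0): Delta=-1.0000 Bond=84.8000
(3,1): Delta=-1.0000 Bond=84.8000
(3,2): Delta=-0.0817 Bond=24.0650
(3,3): Delta=1.0000 Bond=-84.8000
V0=45.2082

Since d<R<u, set p* = (R−d)/(u−d) = 0.8611; price each node as the discounted p*-expectation of its children.
At expiry t=4: V(4,0)=56.2394, V(4,1)=41.3383, V(4,2)=18.6626, V(4,3)=15.8439, V(4,4)=68.3538
(3,0): S=41.3921. Δ = (V_up−V_dn)/(S_up−S_dn) = (41.3383−56.2394)/(43.4617−28.5606) = -1.0000. V = [p*·41.3383 + (1−p*)·56.2394]/1 = 43.4079. B = V − Δ·S = 84.8000.
(3,1): S=62.9880. Δ = (V_up−V_dn)/(S_up−S_dn) = (18.6626−41.3383)/(66.1374−43.4617) = -1.0000. V = [p*·18.6626 + (1−p*)·41.3383]/1 = 21.8120. B = V − Δ·S = 84.8000.
(3,2): S=95.8513. Δ = (V_up−V_dn)/(S_up−S_dn) = (15.8439−18.6626)/(100.6439−66.1374) = -0.0817. V = [p*·15.8439 + (1−p*)·18.6626]/1 = 16.2354. B = V − Δ·S = 24.0650.
(3,3): S=145.8608. Δ = (V_up−V_dn)/(S_up−S_dn) = (68.3538−15.8439)/(153.1538−100.6439) = 1.0000. V = [p*·68.3538 + (1−p*)·15.8439]/1 = 61.0608. B = V − Δ·S = -84.8000.
(2,0): S=59.9886. Δ = (V_up−V_dn)/(S_up−S_dn) = (21.8120−43.4079)/(62.9880−41.3921) = -1.0000. V = [p*·21.8120 + (1−p*)·43.4079]/1 = 24.8114. B = V − Δ·S = 84.8000.
(2,1): S=91.2870. Δ = (V_up−V_dn)/(S_up−S_dn) = (16.2354−21.8120)/(95.8514−62.9880) = -0.1697. V = [p*·16.2354 + (1−p*)·21.8120]/1 = 17.0099. B = V − Δ·S = 32.5004.
(2,2): S=138.9150. Δ = (V_up−V_dn)/(S_up−S_dn) = (61.0608−16.2354)/(145.8607−95.8513) = 0.8963. V = [p*·61.0608 + (1−p*)·16.2354]/1 = 54.8350. B = V − Δ·S = -69.6799.
(1,0): S=86.9400. Δ = (V_up−V_dn)/(S_up−S_dn) = (17.0099−24.8114)/(91.2870−59.9886) = -0.2493. V = [p*·17.0099 + (1−p*)·24.8114]/1 = 18.0935. B = V − Δ·S = 39.7642.
(1,1): S=132.3000. Δ = (V_up−V_dn)/(S_up−S_dn) = (54.8350−17.0099)/(138.9150−91.2870) = 0.7942. V = [p*·54.8350 + (1−p*)·17.0099]/1 = 49.5815. B = V − Δ·S = -55.4882.
(0,0): S=126.0000. Δ = (V_up−V_dn)/(S_up−S_dn) = (49.5815−18.0935)/(132.3000−86.9400) = 0.6942. V = [p*·49.5815 + (1−p*)·18.0935]/1 = 45.2082. B = V − Δ·S = -42.2587.
The time-0 hedge costs 45.2082, which is the no-arbitrage price.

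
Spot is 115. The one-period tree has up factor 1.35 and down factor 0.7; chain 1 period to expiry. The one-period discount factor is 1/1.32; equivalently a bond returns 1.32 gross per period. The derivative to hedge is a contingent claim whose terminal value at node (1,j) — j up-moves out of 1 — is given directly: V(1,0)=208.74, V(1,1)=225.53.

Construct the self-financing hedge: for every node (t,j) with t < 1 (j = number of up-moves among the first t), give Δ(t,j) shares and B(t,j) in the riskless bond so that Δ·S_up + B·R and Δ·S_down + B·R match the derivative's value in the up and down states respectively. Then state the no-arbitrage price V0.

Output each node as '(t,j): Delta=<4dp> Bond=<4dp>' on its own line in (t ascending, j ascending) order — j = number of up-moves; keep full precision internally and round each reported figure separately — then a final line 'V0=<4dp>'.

The replicating-portfolio and risk-neutral prices coincide; use p* = (1.32−0.7)/(1.35−0.7) = 0.9538 for the latter.
Payoff layer (t=1): V(1,0)=208.7400, V(1,1)=225.5300
Node (0,0) S=115.0000: V=(p*·225.5300+(1−p*)·208.7400)/1.32=170.2690; Δ=(225.5300−208.7400)/(155.2500−80.5000)=0.2246; B=V−Δ·S=144.4382
The time-0 hedge costs 170.2690, which is the no-arbitrage price.

(0,0): Delta=0.2246 Bond=144.4382
V0=170.2690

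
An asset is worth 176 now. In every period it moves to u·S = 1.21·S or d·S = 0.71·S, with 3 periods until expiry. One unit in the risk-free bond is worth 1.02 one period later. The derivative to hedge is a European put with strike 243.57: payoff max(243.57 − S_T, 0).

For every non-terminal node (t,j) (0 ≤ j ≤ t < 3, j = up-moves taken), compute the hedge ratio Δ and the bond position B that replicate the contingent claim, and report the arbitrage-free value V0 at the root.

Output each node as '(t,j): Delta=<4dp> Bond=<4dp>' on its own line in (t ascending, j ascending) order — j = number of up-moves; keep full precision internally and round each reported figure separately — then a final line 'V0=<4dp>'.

(0,0): Delta=-0.7136 Bond=194.4291
(1,0): Delta=-1.0000 Bond=234.1119
(1,1): Delta=-0.6105 Bond=176.3792
(2,0): Delta=-1.0000 Bond=238.7941
(2,1): Delta=-1.0000 Bond=238.7941
(2,2): Delta=-0.4705 Bond=143.8146
V0=68.8435

The replicating-portfolio and risk-neutral prices coincide; use p* = (1.02−0.71)/(1.21−0.71) = 0.6200 for the latter.
Terminal payoffs: V(3,0)=180.5777, V(3,1)=136.2169, V(3,2)=60.6161, V(3,3)=0.0000
  t=2,j=0: stock 88.7216 → up 107.3531 (V=136.2169), down 62.9923 (V=180.5777). Price 150.0725; hedge Δ=-1.0000, bond B=238.7941.
  t=2,j=1: stock 151.2016 → up 182.9539 (V=60.6161), down 107.3531 (V=136.2169). Price 87.5925; hedge Δ=-1.0000, bond B=238.7941.
  t=2,j=2: stock 257.6816 → up 311.7947 (V=0.0000), down 182.9539 (V=60.6161). Price 22.5825; hedge Δ=-0.4705, bond B=143.8146.
  t=1,j=0: stock 124.9600 → up 151.2016 (V=87.5925), down 88.7216 (V=150.0725). Price 109.1519; hedge Δ=-1.0000, bond B=234.1119.
  t=1,j=1: stock 212.9600 → up 257.6816 (V=22.5825), down 151.2016 (V=87.5925). Price 46.3591; hedge Δ=-0.6105, bond B=176.3792.
  t=0,j=0: stock 176.0000 → up 212.9600 (V=46.3591), down 124.9600 (V=109.1519). Price 68.8435; hedge Δ=-0.7136, bond B=194.4291.
Each (Δ,B) replicates both successor values, so the strategy is self-financing and V0 is arbitrage-free.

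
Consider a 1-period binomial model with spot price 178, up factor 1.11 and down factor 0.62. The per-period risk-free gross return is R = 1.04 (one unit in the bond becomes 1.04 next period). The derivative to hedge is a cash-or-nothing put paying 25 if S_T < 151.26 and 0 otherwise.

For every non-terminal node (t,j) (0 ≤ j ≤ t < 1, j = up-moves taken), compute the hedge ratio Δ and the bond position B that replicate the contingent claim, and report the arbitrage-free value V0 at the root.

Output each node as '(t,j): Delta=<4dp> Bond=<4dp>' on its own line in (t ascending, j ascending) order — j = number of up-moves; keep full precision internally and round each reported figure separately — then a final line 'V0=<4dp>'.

(0,0): Delta=-0.2866 Bond=54.4545
V0=3.4341

No-arbitrage ⇒ martingale measure with p* = (R−d)/(u−d) = 0.8571.
Terminal values V(1,·): V(1,0)=25.0000, V(1,1)=0.0000
(0,0): S=178.0000. Δ = (V_up−V_dn)/(S_up−S_dn) = (0.0000−25.0000)/(197.5800−110.3600) = -0.2866. V = [p*·0.0000 + (1−p*)·25.0000]/1.04 = 3.4341. B = V − Δ·S = 54.4545.
Root portfolio cost Δ·178+B reproduces V0=3.4341.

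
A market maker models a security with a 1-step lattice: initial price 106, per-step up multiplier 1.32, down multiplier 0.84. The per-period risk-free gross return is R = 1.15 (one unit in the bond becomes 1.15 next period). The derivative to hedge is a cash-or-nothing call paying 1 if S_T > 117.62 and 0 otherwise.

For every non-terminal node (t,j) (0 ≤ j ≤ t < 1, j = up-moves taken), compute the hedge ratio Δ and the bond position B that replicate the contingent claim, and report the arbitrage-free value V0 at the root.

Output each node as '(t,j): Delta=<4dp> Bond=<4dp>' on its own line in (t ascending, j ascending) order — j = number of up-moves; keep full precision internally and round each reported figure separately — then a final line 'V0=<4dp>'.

Under the risk-neutral measure, an up-move has probability p* = (R−d)/(u−d) = 0.6458 and values discount at R = 1.15.
Terminal payoffs: V(1,0)=0.0000, V(1,1)=1.0000
Node (0,0) S=106.0000: V=(p*·1.0000+(1−p*)·0.0000)/1.15=0.5616; Δ=(1.0000−0.0000)/(139.9200−89.0400)=0.0197; B=V−Δ·S=-1.5217
Check: Δ(0,0)·S0 + B(0,0) = 0.5616 = V0.

(0,0): Delta=0.0197 Bond=-1.5217
V0=0.5616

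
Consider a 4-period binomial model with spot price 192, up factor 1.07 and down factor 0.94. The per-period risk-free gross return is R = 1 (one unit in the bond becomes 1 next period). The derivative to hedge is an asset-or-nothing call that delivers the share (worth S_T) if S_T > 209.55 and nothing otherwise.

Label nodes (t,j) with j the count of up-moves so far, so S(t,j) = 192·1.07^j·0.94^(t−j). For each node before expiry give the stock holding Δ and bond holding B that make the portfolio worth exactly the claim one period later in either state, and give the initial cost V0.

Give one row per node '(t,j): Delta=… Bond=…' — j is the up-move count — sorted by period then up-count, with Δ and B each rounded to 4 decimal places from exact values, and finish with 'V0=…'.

(0,0): Delta=3.1685 Bond=-550.1190
(1,0): Delta=2.0074 Bond=-340.5499
(1,1): Delta=4.3586 Bond=-794.6164
(2,0): Delta=0.0000 Bond=0.0000
(2,1): Delta=4.0647 Bond=-737.8580
(2,2): Delta=4.6599 Bond=-860.8344
(3,0): Delta=0.0000 Bond=0.0000
(3,1): Delta=0.0000 Bond=0.0000
(3,2): Delta=8.2308 Bond=-1598.6924
(3,3): Delta=1.0000 Bond=0.0000
V0=58.2387

Risk-neutral probability p* = (R−d)/(u−d) = (1−0.94)/(1.07−0.94) = 0.4615.
Payoff layer (t=4): V(4,0)=0.0000, V(4,1)=0.0000, V(4,2)=0.0000, V(4,3)=221.0958, V(4,4)=251.6728
Node (3,0) S=159.4721: V=(p*·0.0000+(1−p*)·0.0000)/1=0.0000; Δ=(0.0000−0.0000)/(170.6352−149.9038)=0.0000; B=V−Δ·S=0.0000
Node (3,1) S=181.5268: V=(p*·0.0000+(1−p*)·0.0000)/1=0.0000; Δ=(0.0000−0.0000)/(194.2337−170.6352)=0.0000; B=V−Δ·S=0.0000
Node (3,2) S=206.6316: V=(p*·221.0958+(1−p*)·0.0000)/1=102.0442; Δ=(221.0958−0.0000)/(221.0958−194.2337)=8.2308; B=V−Δ·S=-1598.6924
Node (3,3) S=235.2083: V=(p*·251.6728+(1−p*)·221.0958)/1=235.2083; Δ=(251.6728−221.0958)/(251.6728−221.0958)=1.0000; B=V−Δ·S=0.0000
Node (2,0) S=169.6512: V=(p*·0.0000+(1−p*)·0.0000)/1=0.0000; Δ=(0.0000−0.0000)/(181.5268−159.4721)=0.0000; B=V−Δ·S=0.0000
Node (2,1) S=193.1136: V=(p*·102.0442+(1−p*)·0.0000)/1=47.0973; Δ=(102.0442−0.0000)/(206.6316−181.5268)=4.0647; B=V−Δ·S=-737.8580
Node (2,2) S=219.8208: V=(p*·235.2083+(1−p*)·102.0442)/1=163.5045; Δ=(235.2083−102.0442)/(235.2083−206.6316)=4.6599; B=V−Δ·S=-860.8344
Node (1,0) S=180.4800: V=(p*·47.0973+(1−p*)·0.0000)/1=21.7372; Δ=(47.0973−0.0000)/(193.1136−169.6512)=2.0074; B=V−Δ·S=-340.5499
Node (1,1) S=205.4400: V=(p*·163.5045+(1−p*)·47.0973)/1=100.8237; Δ=(163.5045−47.0973)/(219.8208−193.1136)=4.3586; B=V−Δ·S=-794.6164
Node (0,0) S=192.0000: V=(p*·100.8237+(1−p*)·21.7372)/1=58.2387; Δ=(100.8237−21.7372)/(205.4400−180.4800)=3.1685; B=V−Δ·S=-550.1190
Check: Δ(0,0)·S0 + B(0,0) = 58.2387 = V0.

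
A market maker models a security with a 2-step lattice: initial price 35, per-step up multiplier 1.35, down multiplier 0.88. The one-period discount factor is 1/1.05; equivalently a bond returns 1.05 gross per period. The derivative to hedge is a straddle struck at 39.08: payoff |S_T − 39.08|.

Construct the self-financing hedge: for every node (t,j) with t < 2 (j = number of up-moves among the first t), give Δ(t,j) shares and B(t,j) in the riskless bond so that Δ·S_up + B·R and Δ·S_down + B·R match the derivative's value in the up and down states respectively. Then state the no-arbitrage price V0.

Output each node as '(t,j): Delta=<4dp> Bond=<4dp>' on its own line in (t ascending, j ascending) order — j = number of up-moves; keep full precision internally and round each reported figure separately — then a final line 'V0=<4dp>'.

No-arbitrage ⇒ martingale measure with p* = (R−d)/(u−d) = 0.3617.
At expiry t=2: V(2,0)=11.9760, V(2,1)=2.5000, V(2,2)=24.7075
(1,0): S=30.8000. Δ = (V_up−V_dn)/(S_up−S_dn) = (2.5000−11.9760)/(41.5800−27.1040) = -0.6546. V = [p*·2.5000 + (1−p*)·11.9760]/1.05 = 8.1414. B = V − Δ·S = 28.3031.
(1,1): S=47.2500. Δ = (V_up−V_dn)/(S_up−S_dn) = (24.7075−2.5000)/(63.7875−41.5800) = 1.0000. V = [p*·24.7075 + (1−p*)·2.5000]/1.05 = 10.0310. B = V − Δ·S = -37.2190.
(0,0): S=35.0000. Δ = (V_up−V_dn)/(S_up−S_dn) = (10.0310−8.1414)/(47.2500−30.8000) = 0.1149. V = [p*·10.0310 + (1−p*)·8.1414]/1.05 = 8.4046. B = V − Δ·S = 4.3844.
Check: Δ(0,0)·S0 + B(0,0) = 8.4046 = V0.

(0,0): Delta=0.1149 Bond=4.3844
(1,0): Delta=-0.6546 Bond=28.3031
(1,1): Delta=1.0000 Bond=-37.2190
V0=8.4046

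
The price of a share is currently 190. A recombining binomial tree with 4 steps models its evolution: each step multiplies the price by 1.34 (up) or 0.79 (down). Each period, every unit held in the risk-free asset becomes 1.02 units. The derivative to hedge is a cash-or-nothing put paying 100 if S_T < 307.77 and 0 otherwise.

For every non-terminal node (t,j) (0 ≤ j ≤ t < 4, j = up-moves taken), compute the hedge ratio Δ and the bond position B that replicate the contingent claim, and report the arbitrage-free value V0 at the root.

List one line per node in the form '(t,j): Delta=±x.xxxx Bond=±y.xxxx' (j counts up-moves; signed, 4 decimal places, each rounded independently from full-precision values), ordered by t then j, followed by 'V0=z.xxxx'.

(0,0): Delta=-0.2752 Bond=126.1329
(1,0): Delta=-0.2036 Bond=117.9020
(1,1): Delta=-0.3340 Bond=143.6170
(2,0): Delta=0.0000 Bond=96.1169
(2,1): Delta=-0.3706 Bond=153.8506
(2,2): Delta=-0.3040 Bond=136.2477
(3,0): Delta=0.0000 Bond=98.0392
(3,1): Delta=0.0000 Bond=98.0392
(3,2): Delta=-0.6746 Bond=238.8592
(3,3): Delta=0.0000 Bond=0.0000
V0=73.8360

The replicating-portfolio and risk-neutral prices coincide; use p* = (1.02−0.79)/(1.34−0.79) = 0.4182 for the latter.
Terminal values V(4,·): V(4,0)=100.0000, V(4,1)=100.0000, V(4,2)=100.0000, V(4,3)=0.0000, V(4,4)=0.0000
  t=3,j=0: stock 93.6774 → up 125.5277 (V=100.0000), down 74.0052 (V=100.0000). Price 98.0392; hedge Δ=0.0000, bond B=98.0392.
  t=3,j=1: stock 158.8959 → up 212.9205 (V=100.0000), down 125.5277 (V=100.0000). Price 98.0392; hedge Δ=0.0000, bond B=98.0392.
  t=3,j=2: stock 269.5196 → up 361.1562 (V=0.0000), down 212.9205 (V=100.0000). Price 57.0410; hedge Δ=-0.6746, bond B=238.8592.
  t=3,j=3: stock 457.1598 → up 612.5941 (V=0.0000), down 361.1562 (V=0.0000). Price 0.0000; hedge Δ=0.0000, bond B=0.0000.
  t=2,j=0: stock 118.5790 → up 158.8959 (V=98.0392), down 93.6774 (V=98.0392). Price 96.1169; hedge Δ=0.0000, bond B=96.1169.
  t=2,j=1: stock 201.1340 → up 269.5196 (V=57.0410), down 158.8959 (V=98.0392). Price 79.3083; hedge Δ=-0.3706, bond B=153.8506.
  t=2,j=2: stock 341.1640 → up 457.1598 (V=0.0000), down 269.5196 (V=57.0410). Price 32.5368; hedge Δ=-0.3040, bond B=136.2477.
  t=1,j=0: stock 150.1000 → up 201.1340 (V=79.3083), down 118.5790 (V=96.1169). Price 87.3410; hedge Δ=-0.2036, bond B=117.9020.
  t=1,j=1: stock 254.6000 → up 341.1640 (V=32.5368), down 201.1340 (V=79.3083). Price 58.5778; hedge Δ=-0.3340, bond B=143.6170.
  t=0,j=0: stock 190.0000 → up 254.6000 (V=58.5778), down 150.1000 (V=87.3410). Price 73.8360; hedge Δ=-0.2752, bond B=126.1329.
Check: Δ(0,0)·S0 + B(0,0) = 73.8360 = V0.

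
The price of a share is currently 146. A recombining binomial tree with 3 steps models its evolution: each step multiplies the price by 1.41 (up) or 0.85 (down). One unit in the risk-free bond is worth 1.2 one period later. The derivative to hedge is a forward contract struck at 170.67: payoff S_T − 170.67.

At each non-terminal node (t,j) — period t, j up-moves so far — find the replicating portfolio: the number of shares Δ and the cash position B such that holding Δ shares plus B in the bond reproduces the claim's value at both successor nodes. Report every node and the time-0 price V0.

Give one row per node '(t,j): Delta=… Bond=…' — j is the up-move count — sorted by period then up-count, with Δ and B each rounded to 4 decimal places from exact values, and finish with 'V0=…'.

(0,0): Delta=1.0000 Bond=-98.7674
(1,0): Delta=1.0000 Bond=-118.5208
(1,1): Delta=1.0000 Bond=-118.5208
(2,0): Delta=1.0000 Bond=-142.2250
(2,1): Delta=1.0000 Bond=-142.2250
(2,2): Delta=1.0000 Bond=-142.2250
V0=47.2326

No-arbitrage ⇒ martingale measure with p* = (R−d)/(u−d) = 0.6250.
Terminal payoffs: V(3,0)=-81.0078, V(3,1)=-21.9362, V(3,2)=76.0532, V(3,3)=238.6003
  t=2,j=0: stock 105.4850 → up 148.7338 (V=-21.9362), down 89.6622 (V=-81.0078). Price -36.7400; hedge Δ=1.0000, bond B=-142.2250.
  t=2,j=1: stock 174.9810 → up 246.7232 (V=76.0532), down 148.7338 (V=-21.9362). Price 32.7560; hedge Δ=1.0000, bond B=-142.2250.
  t=2,j=2: stock 290.2626 → up 409.2703 (V=238.6003), down 246.7232 (V=76.0532). Price 148.0376; hedge Δ=1.0000, bond B=-142.2250.
  t=1,j=0: stock 124.1000 → up 174.9810 (V=32.7560), down 105.4850 (V=-36.7400). Price 5.5792; hedge Δ=1.0000, bond B=-118.5208.
  t=1,j=1: stock 205.8600 → up 290.2626 (V=148.0376), down 174.9810 (V=32.7560). Price 87.3392; hedge Δ=1.0000, bond B=-118.5208.
  t=0,j=0: stock 146.0000 → up 205.8600 (V=87.3392), down 124.1000 (V=5.5792). Price 47.2326; hedge Δ=1.0000, bond B=-98.7674.
Check: Δ(0,0)·S0 + B(0,0) = 47.2326 = V0.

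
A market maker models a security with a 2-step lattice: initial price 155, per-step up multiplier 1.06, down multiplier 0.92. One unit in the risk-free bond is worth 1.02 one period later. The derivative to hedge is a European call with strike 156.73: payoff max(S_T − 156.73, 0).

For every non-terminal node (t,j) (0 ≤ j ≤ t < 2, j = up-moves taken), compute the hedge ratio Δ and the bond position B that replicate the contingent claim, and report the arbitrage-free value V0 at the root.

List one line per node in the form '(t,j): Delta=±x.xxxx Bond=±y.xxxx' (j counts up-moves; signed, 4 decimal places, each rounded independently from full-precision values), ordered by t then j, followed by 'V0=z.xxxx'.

Risk-neutral probability p* = (R−d)/(u−d) = (1.02−0.92)/(1.06−0.92) = 0.7143.
At expiry t=2: V(2,0)=0.0000, V(2,1)=0.0000, V(2,2)=17.4280
  t=1,j=0: stock 142.6000 → up 151.1560 (V=0.0000), down 131.1920 (V=0.0000). Price 0.0000; hedge Δ=0.0000, bond B=0.0000.
  t=1,j=1: stock 164.3000 → up 174.1580 (V=17.4280), down 151.1560 (V=0.0000). Price 12.2045; hedge Δ=0.7577, bond B=-112.2812.
  t=0,j=0: stock 155.0000 → up 164.3000 (V=12.2045), down 142.6000 (V=0.0000). Price 8.5466; hedge Δ=0.5624, bond B=-78.6283.
Self-financing check: at every node Δ·S+B equals the discounted successor values.

(0,0): Delta=0.5624 Bond=-78.6283
(1,0): Delta=0.0000 Bond=0.0000
(1,1): Delta=0.7577 Bond=-112.2812
V0=8.5466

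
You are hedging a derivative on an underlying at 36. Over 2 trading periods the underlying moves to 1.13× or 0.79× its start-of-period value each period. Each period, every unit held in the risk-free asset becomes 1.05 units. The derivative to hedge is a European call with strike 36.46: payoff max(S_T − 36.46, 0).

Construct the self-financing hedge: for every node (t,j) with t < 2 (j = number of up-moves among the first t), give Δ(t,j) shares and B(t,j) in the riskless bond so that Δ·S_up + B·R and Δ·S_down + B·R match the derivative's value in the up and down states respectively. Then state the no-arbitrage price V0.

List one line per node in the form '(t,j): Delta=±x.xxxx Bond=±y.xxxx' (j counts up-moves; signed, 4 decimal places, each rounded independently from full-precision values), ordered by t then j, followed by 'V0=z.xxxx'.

Risk-neutral probability p* = (R−d)/(u−d) = (1.05−0.79)/(1.13−0.79) = 0.7647.
Terminal payoffs: V(2,0)=0.0000, V(2,1)=0.0000, V(2,2)=9.5084
(1,0): S=28.4400. Δ = (V_up−V_dn)/(S_up−S_dn) = (0.0000−0.0000)/(32.1372−22.4676) = 0.0000. V = [p*·0.0000 + (1−p*)·0.0000]/1.05 = 0.0000. B = V − Δ·S = 0.0000.
(1,1): S=40.6800. Δ = (V_up−V_dn)/(S_up−S_dn) = (9.5084−0.0000)/(45.9684−32.1372) = 0.6875. V = [p*·9.5084 + (1−p*)·0.0000]/1.05 = 6.9249. B = V − Δ·S = -21.0410.
(0,0): S=36.0000. Δ = (V_up−V_dn)/(S_up−S_dn) = (6.9249−0.0000)/(40.6800−28.4400) = 0.5658. V = [p*·6.9249 + (1−p*)·0.0000]/1.05 = 5.0433. B = V − Δ·S = -15.3240.
Self-financing check: at every node Δ·S+B equals the discounted successor values.

(0,0): Delta=0.5658 Bond=-15.3240
(1,0): Delta=0.0000 Bond=0.0000
(1,1): Delta=0.6875 Bond=-21.0410
V0=5.0433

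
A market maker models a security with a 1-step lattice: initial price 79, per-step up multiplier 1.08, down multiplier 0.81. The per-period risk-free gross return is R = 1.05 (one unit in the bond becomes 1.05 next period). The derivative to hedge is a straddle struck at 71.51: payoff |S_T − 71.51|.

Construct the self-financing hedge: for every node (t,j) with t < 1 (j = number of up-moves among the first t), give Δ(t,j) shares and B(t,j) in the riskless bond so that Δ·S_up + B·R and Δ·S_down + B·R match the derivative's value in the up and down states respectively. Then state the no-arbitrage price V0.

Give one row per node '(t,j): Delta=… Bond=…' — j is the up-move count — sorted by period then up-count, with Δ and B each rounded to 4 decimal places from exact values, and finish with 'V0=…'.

Risk-neutral probability p* = (R−d)/(u−d) = (1.05−0.81)/(1.08−0.81) = 0.8889.
At expiry t=1: V(1,0)=7.5200, V(1,1)=13.8100
(0,0): S=79.0000. Δ = (V_up−V_dn)/(S_up−S_dn) = (13.8100−7.5200)/(85.3200−63.9900) = 0.2949. V = [p*·13.8100 + (1−p*)·7.5200]/1.05 = 12.4868. B = V − Δ·S = -10.8095.
The time-0 hedge costs 12.4868, which is the no-arbitrage price.

(0,0): Delta=0.2949 Bond=-10.8095
V0=12.4868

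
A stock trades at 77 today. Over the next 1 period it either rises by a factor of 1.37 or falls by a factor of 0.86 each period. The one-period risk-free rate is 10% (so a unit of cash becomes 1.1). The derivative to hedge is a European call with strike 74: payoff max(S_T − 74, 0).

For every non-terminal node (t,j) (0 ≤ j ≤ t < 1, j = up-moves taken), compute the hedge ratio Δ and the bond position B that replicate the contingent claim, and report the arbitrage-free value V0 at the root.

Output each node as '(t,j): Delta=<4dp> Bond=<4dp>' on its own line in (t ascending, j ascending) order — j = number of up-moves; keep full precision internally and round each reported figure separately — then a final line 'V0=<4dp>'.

(0,0): Delta=0.8019 Bond=-48.2734
V0=13.4717

No-arbitrage ⇒ martingale measure with p* = (R−d)/(u−d) = 0.4706.
Terminal values V(1,·): V(1,0)=0.0000, V(1,1)=31.4900
  t=0,j=0: stock 77.0000 → up 105.4900 (V=31.4900), down 66.2200 (V=0.0000). Price 13.4717; hedge Δ=0.8019, bond B=-48.2734.
Check: Δ(0,0)·S0 + B(0,0) = 13.4717 = V0.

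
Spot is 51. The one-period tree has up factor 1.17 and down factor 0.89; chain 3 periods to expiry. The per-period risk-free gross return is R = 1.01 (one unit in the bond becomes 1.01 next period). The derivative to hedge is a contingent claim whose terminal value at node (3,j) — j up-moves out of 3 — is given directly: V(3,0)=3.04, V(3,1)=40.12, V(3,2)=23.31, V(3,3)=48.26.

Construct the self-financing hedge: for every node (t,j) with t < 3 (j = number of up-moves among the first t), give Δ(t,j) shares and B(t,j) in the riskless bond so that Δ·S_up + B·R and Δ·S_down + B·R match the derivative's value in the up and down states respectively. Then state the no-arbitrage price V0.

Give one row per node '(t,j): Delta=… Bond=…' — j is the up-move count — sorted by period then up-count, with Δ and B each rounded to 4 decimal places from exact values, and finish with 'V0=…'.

Since d<R<u, set p* = (R−d)/(u−d) = 0.4286; price each node as the discounted p*-expectation of its children.
At expiry t=3: V(3,0)=3.0400, V(3,1)=40.1200, V(3,2)=23.3100, V(3,3)=48.2600
  t=2,j=0: stock 40.3971 → up 47.2646 (V=40.1200), down 35.9534 (V=3.0400). Price 18.7440; hedge Δ=3.2782, bond B=-113.6846.
  t=2,j=1: stock 53.1063 → up 62.1344 (V=23.3100), down 47.2646 (V=40.1200). Price 32.5898; hedge Δ=-1.1305, bond B=92.6255.
  t=2,j=2: stock 69.8139 → up 81.6823 (V=48.2600), down 62.1344 (V=23.3100). Price 33.6662; hedge Δ=1.2764, bond B=-55.4409.
  t=1,j=0: stock 45.3900 → up 53.1063 (V=32.5898), down 40.3971 (V=18.7440). Price 24.4336; hedge Δ=1.0894, bond B=-25.0158.
  t=1,j=1: stock 59.6700 → up 69.8139 (V=33.6662), down 53.1063 (V=32.5898). Price 32.7239; hedge Δ=0.0644, bond B=28.8797.
  t=0,j=0: stock 51.0000 → up 59.6700 (V=32.7239), down 45.3900 (V=24.4336). Price 27.7095; hedge Δ=0.5806, bond B=-1.8988.
The time-0 hedge costs 27.7095, which is the no-arbitrage price.

(0,0): Delta=0.5806 Bond=-1.8988
(1,0): Delta=1.0894 Bond=-25.0158
(1,1): Delta=0.0644 Bond=28.8797
(2,0): Delta=3.2782 Bond=-113.6846
(2,1): Delta=-1.1305 Bond=92.6255
(2,2): Delta=1.2764 Bond=-55.4409
V0=27.7095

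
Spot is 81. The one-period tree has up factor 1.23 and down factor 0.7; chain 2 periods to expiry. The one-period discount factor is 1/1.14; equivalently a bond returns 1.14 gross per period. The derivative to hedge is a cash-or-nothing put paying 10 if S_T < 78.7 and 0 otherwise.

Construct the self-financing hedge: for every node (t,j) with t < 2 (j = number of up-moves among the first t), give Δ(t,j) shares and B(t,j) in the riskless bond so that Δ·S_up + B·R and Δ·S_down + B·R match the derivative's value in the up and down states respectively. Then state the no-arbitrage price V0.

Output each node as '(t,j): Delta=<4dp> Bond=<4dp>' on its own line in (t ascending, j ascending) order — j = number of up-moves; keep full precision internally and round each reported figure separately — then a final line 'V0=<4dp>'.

Risk-neutral probability p* = (R−d)/(u−d) = (1.14−0.7)/(1.23−0.7) = 0.8302.
Terminal values V(2,·): V(2,0)=10.0000, V(2,1)=10.0000, V(2,2)=0.0000
  t=1,j=0: stock 56.7000 → up 69.7410 (V=10.0000), down 39.6900 (V=10.0000). Price 8.7719; hedge Δ=0.0000, bond B=8.7719.
  t=1,j=1: stock 99.6300 → up 122.5449 (V=0.0000), down 69.7410 (V=10.0000). Price 1.4896; hedge Δ=-0.1894, bond B=20.3575.
  t=0,j=0: stock 81.0000 → up 99.6300 (V=1.4896), down 56.7000 (V=8.7719). Price 2.3914; hedge Δ=-0.1696, bond B=16.1317.
Check: Δ(0,0)·S0 + B(0,0) = 2.3914 = V0.

(0,0): Delta=-0.1696 Bond=16.1317
(1,0): Delta=0.0000 Bond=8.7719
(1,1): Delta=-0.1894 Bond=20.3575
V0=2.3914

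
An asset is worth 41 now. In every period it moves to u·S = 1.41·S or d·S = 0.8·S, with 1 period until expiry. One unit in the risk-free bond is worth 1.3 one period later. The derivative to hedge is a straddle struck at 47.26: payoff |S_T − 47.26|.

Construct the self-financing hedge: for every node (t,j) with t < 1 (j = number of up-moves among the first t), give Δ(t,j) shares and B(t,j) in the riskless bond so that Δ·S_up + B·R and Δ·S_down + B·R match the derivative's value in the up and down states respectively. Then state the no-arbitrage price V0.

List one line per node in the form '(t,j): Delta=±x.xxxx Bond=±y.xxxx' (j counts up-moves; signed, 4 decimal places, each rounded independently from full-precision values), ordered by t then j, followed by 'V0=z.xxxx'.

(0,0): Delta=-0.1563 Bond=15.0676
V0=8.6578

Under the risk-neutral measure, an up-move has probability p* = (R−d)/(u−d) = 0.8197 and values discount at R = 1.3.
Terminal values V(1,·): V(1,0)=14.4600, V(1,1)=10.5500
(0,0): S=41.0000. Δ = (V_up−V_dn)/(S_up−S_dn) = (10.5500−14.4600)/(57.8100−32.8000) = -0.1563. V = [p*·10.5500 + (1−p*)·14.4600]/1.3 = 8.6578. B = V − Δ·S = 15.0676.
Self-financing check: at every node Δ·S+B equals the discounted successor values.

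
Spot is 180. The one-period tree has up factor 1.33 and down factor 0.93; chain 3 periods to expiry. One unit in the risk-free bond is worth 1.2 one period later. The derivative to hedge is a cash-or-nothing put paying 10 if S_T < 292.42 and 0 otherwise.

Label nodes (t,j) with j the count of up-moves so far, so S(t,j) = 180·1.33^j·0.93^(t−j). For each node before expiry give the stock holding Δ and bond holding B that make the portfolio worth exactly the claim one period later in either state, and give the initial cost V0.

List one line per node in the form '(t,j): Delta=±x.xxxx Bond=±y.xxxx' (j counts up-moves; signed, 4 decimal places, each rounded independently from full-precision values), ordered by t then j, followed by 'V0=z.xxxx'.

(0,0): Delta=-0.0423 Bond=9.0536
(1,0): Delta=-0.0840 Bond=17.8429
(1,1): Delta=-0.0283 Bond=7.5043
(2,0): Delta=0.0000 Bond=8.3333
(2,1): Delta=-0.1123 Bond=27.7083
(2,2): Delta=0.0000 Bond=0.0000
V0=1.4365

Since d<R<u, set p* = (R−d)/(u−d) = 0.6750; price each node as the discounted p*-expectation of its children.
Payoff layer (t=3): V(3,0)=10.0000, V(3,1)=10.0000, V(3,2)=0.0000, V(3,3)=0.0000
(2,0): S=155.6820. Δ = (V_up−V_dn)/(S_up−S_dn) = (10.0000−10.0000)/(207.0571−144.7843) = 0.0000. V = [p*·10.0000 + (1−p*)·10.0000]/1.2 = 8.3333. B = V − Δ·S = 8.3333.
(2,1): S=222.6420. Δ = (V_up−V_dn)/(S_up−S_dn) = (0.0000−10.0000)/(296.1139−207.0571) = -0.1123. V = [p*·0.0000 + (1−p*)·10.0000]/1.2 = 2.7083. B = V − Δ·S = 27.7083.
(2,2): S=318.4020. Δ = (V_up−V_dn)/(S_up−S_dn) = (0.0000−0.0000)/(423.4747−296.1139) = 0.0000. V = [p*·0.0000 + (1−p*)·0.0000]/1.2 = 0.0000. B = V − Δ·S = 0.0000.
(1,0): S=167.4000. Δ = (V_up−V_dn)/(S_up−S_dn) = (2.7083−8.3333)/(222.6420−155.6820) = -0.0840. V = [p*·2.7083 + (1−p*)·8.3333]/1.2 = 3.7804. B = V − Δ·S = 17.8429.
(1,1): S=239.4000. Δ = (V_up−V_dn)/(S_up−S_dn) = (0.0000−2.7083)/(318.4020−222.6420) = -0.0283. V = [p*·0.0000 + (1−p*)·2.7083]/1.2 = 0.7335. B = V − Δ·S = 7.5043.
(0,0): S=180.0000. Δ = (V_up−V_dn)/(S_up−S_dn) = (0.7335−3.7804)/(239.4000−167.4000) = -0.0423. V = [p*·0.7335 + (1−p*)·3.7804]/1.2 = 1.4365. B = V − Δ·S = 9.0536.
Root portfolio cost Δ·180+B reproduces V0=1.4365.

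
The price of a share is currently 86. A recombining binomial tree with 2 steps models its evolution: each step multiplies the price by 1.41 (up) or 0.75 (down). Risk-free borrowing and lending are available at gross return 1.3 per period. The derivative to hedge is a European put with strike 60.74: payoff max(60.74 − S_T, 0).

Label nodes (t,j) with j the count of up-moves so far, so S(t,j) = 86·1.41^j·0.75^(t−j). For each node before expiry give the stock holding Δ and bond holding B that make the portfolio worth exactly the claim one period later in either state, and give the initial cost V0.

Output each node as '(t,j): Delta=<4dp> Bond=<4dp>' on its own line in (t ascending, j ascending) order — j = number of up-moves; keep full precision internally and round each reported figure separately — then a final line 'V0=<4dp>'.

(0,0): Delta=-0.0279 Bond=2.6051
(1,0): Delta=-0.2905 Bond=20.3201
(1,1): Delta=0.0000 Bond=0.0000
V0=0.2032

Under the risk-neutral measure, an up-move has probability p* = (R−d)/(u−d) = 0.8333 and values discount at R = 1.3.
At expiry t=2: V(2,0)=12.3650, V(2,1)=0.0000, V(2,2)=0.0000
(1,0): S=64.5000. Δ = (V_up−V_dn)/(S_up−S_dn) = (0.0000−12.3650)/(90.9450−48.3750) = -0.2905. V = [p*·0.0000 + (1−p*)·12.3650]/1.3 = 1.5853. B = V − Δ·S = 20.3201.
(1,1): S=121.2600. Δ = (V_up−V_dn)/(S_up−S_dn) = (0.0000−0.0000)/(170.9766−90.9450) = 0.0000. V = [p*·0.0000 + (1−p*)·0.0000]/1.3 = 0.0000. B = V − Δ·S = 0.0000.
(0,0): S=86.0000. Δ = (V_up−V_dn)/(S_up−S_dn) = (0.0000−1.5853)/(121.2600−64.5000) = -0.0279. V = [p*·0.0000 + (1−p*)·1.5853]/1.3 = 0.2032. B = V − Δ·S = 2.6051.
The time-0 hedge costs 0.2032, which is the no-arbitrage price.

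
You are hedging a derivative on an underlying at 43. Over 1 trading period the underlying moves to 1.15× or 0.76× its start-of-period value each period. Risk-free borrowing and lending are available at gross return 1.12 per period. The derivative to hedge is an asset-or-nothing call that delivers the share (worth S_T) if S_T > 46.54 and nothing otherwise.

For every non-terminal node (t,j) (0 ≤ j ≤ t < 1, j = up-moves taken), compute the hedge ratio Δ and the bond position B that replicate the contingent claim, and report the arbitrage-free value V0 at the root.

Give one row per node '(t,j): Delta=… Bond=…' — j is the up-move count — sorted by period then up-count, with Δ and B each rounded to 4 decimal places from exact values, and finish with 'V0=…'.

Under the risk-neutral measure, an up-move has probability p* = (R−d)/(u−d) = 0.9231 and values discount at R = 1.12.
At expiry t=1: V(1,0)=0.0000, V(1,1)=49.4500
(0,0): S=43.0000. Δ = (V_up−V_dn)/(S_up−S_dn) = (49.4500−0.0000)/(49.4500−32.6800) = 2.9487. V = [p*·49.4500 + (1−p*)·0.0000]/1.12 = 40.7555. B = V − Δ·S = -86.0394.
Each (Δ,B) replicates both successor values, so the strategy is self-financing and V0 is arbitrage-free.

(0,0): Delta=2.9487 Bond=-86.0394
V0=40.7555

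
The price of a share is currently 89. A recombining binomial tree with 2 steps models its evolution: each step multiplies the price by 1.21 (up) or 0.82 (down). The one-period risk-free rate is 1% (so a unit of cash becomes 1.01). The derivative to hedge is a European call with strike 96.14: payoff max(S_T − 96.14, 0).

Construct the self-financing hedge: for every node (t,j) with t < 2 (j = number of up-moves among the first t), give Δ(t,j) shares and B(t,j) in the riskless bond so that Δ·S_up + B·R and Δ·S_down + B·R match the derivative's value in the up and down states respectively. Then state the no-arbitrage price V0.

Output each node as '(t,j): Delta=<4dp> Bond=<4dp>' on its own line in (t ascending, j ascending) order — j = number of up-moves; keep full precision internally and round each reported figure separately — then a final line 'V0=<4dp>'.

(0,0): Delta=0.4748 Bond=-34.3064
(1,0): Delta=0.0000 Bond=0.0000
(1,1): Delta=0.8135 Bond=-71.1227
V0=7.9491

Under the risk-neutral measure, an up-move has probability p* = (R−d)/(u−d) = 0.4872 and values discount at R = 1.01.
At expiry t=2: V(2,0)=0.0000, V(2,1)=0.0000, V(2,2)=34.1649
Node (1,0) S=72.9800: V=(p*·0.0000+(1−p*)·0.0000)/1.01=0.0000; Δ=(0.0000−0.0000)/(88.3058−59.8436)=0.0000; B=V−Δ·S=0.0000
Node (1,1) S=107.6900: V=(p*·34.1649+(1−p*)·0.0000)/1.01=16.4796; Δ=(34.1649−0.0000)/(130.3049−88.3058)=0.8135; B=V−Δ·S=-71.1227
Node (0,0) S=89.0000: V=(p*·16.4796+(1−p*)·0.0000)/1.01=7.9491; Δ=(16.4796−0.0000)/(107.6900−72.9800)=0.4748; B=V−Δ·S=-34.3064
Check: Δ(0,0)·S0 + B(0,0) = 7.9491 = V0.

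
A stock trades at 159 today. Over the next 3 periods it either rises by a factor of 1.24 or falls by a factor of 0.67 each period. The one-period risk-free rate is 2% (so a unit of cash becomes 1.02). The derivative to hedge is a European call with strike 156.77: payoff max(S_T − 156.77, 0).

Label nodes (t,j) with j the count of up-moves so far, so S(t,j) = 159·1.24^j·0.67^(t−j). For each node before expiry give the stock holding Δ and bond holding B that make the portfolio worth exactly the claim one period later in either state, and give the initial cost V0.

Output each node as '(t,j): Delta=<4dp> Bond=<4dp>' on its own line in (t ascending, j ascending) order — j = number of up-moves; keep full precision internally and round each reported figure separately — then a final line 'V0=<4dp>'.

Since d<R<u, set p* = (R−d)/(u−d) = 0.6140; price each node as the discounted p*-expectation of its children.
Terminal values V(3,·): V(3,0)=0.0000, V(3,1)=0.0000, V(3,2)=7.0305, V(3,3)=146.3832
  t=2,j=0: stock 71.3751 → up 88.5051 (V=0.0000), down 47.8213 (V=0.0000). Price 0.0000; hedge Δ=0.0000, bond B=0.0000.
  t=2,j=1: stock 132.0972 → up 163.8005 (V=7.0305), down 88.5051 (V=0.0000). Price 4.2323; hedge Δ=0.0934, bond B=-8.1019.
  t=2,j=2: stock 244.4784 → up 303.1532 (V=146.3832), down 163.8005 (V=7.0305). Price 90.7823; hedge Δ=1.0000, bond B=-153.6961.
  t=1,j=0: stock 106.5300 → up 132.0972 (V=4.2323), down 71.3751 (V=0.0000). Price 2.5479; hedge Δ=0.0697, bond B=-4.8773.
  t=1,j=1: stock 197.1600 → up 244.4784 (V=90.7823), down 132.0972 (V=4.2323). Price 56.2520; hedge Δ=0.7701, bond B=-95.5900.
  t=0,j=0: stock 159.0000 → up 197.1600 (V=56.2520), down 106.5300 (V=2.5479). Price 34.8275; hedge Δ=0.5926, bond B=-59.3903.
Self-financing check: at every node Δ·S+B equals the discounted successor values.

(0,0): Delta=0.5926 Bond=-59.3903
(1,0): Delta=0.0697 Bond=-4.8773
(1,1): Delta=0.7701 Bond=-95.5900
(2,0): Delta=0.0000 Bond=0.0000
(2,1): Delta=0.0934 Bond=-8.1019
(2,2): Delta=1.0000 Bond=-153.6961
V0=34.8275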